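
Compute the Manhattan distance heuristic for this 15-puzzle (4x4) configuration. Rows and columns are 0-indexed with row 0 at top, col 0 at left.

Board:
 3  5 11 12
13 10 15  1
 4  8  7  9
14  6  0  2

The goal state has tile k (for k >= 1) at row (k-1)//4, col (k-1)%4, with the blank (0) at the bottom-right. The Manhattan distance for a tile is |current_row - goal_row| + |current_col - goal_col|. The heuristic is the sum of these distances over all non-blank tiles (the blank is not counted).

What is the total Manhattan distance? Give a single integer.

Answer: 37

Derivation:
Tile 3: at (0,0), goal (0,2), distance |0-0|+|0-2| = 2
Tile 5: at (0,1), goal (1,0), distance |0-1|+|1-0| = 2
Tile 11: at (0,2), goal (2,2), distance |0-2|+|2-2| = 2
Tile 12: at (0,3), goal (2,3), distance |0-2|+|3-3| = 2
Tile 13: at (1,0), goal (3,0), distance |1-3|+|0-0| = 2
Tile 10: at (1,1), goal (2,1), distance |1-2|+|1-1| = 1
Tile 15: at (1,2), goal (3,2), distance |1-3|+|2-2| = 2
Tile 1: at (1,3), goal (0,0), distance |1-0|+|3-0| = 4
Tile 4: at (2,0), goal (0,3), distance |2-0|+|0-3| = 5
Tile 8: at (2,1), goal (1,3), distance |2-1|+|1-3| = 3
Tile 7: at (2,2), goal (1,2), distance |2-1|+|2-2| = 1
Tile 9: at (2,3), goal (2,0), distance |2-2|+|3-0| = 3
Tile 14: at (3,0), goal (3,1), distance |3-3|+|0-1| = 1
Tile 6: at (3,1), goal (1,1), distance |3-1|+|1-1| = 2
Tile 2: at (3,3), goal (0,1), distance |3-0|+|3-1| = 5
Sum: 2 + 2 + 2 + 2 + 2 + 1 + 2 + 4 + 5 + 3 + 1 + 3 + 1 + 2 + 5 = 37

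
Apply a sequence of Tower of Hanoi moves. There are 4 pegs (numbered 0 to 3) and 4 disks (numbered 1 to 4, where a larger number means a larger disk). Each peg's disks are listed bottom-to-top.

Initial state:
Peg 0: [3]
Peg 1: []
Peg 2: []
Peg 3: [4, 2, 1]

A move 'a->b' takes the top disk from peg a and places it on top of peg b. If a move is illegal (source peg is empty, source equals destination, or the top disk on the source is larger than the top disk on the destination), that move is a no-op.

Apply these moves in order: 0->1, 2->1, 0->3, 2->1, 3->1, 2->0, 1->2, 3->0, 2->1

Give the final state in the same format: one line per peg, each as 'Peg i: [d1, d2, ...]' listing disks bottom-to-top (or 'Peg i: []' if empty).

Answer: Peg 0: [2]
Peg 1: [3, 1]
Peg 2: []
Peg 3: [4]

Derivation:
After move 1 (0->1):
Peg 0: []
Peg 1: [3]
Peg 2: []
Peg 3: [4, 2, 1]

After move 2 (2->1):
Peg 0: []
Peg 1: [3]
Peg 2: []
Peg 3: [4, 2, 1]

After move 3 (0->3):
Peg 0: []
Peg 1: [3]
Peg 2: []
Peg 3: [4, 2, 1]

After move 4 (2->1):
Peg 0: []
Peg 1: [3]
Peg 2: []
Peg 3: [4, 2, 1]

After move 5 (3->1):
Peg 0: []
Peg 1: [3, 1]
Peg 2: []
Peg 3: [4, 2]

After move 6 (2->0):
Peg 0: []
Peg 1: [3, 1]
Peg 2: []
Peg 3: [4, 2]

After move 7 (1->2):
Peg 0: []
Peg 1: [3]
Peg 2: [1]
Peg 3: [4, 2]

After move 8 (3->0):
Peg 0: [2]
Peg 1: [3]
Peg 2: [1]
Peg 3: [4]

After move 9 (2->1):
Peg 0: [2]
Peg 1: [3, 1]
Peg 2: []
Peg 3: [4]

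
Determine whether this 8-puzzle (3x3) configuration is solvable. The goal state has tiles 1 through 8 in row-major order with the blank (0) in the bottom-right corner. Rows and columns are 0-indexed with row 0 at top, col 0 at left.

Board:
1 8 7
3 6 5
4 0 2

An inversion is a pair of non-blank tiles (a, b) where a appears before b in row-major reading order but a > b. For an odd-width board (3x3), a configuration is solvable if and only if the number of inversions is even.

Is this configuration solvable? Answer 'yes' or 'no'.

Answer: yes

Derivation:
Inversions (pairs i<j in row-major order where tile[i] > tile[j] > 0): 18
18 is even, so the puzzle is solvable.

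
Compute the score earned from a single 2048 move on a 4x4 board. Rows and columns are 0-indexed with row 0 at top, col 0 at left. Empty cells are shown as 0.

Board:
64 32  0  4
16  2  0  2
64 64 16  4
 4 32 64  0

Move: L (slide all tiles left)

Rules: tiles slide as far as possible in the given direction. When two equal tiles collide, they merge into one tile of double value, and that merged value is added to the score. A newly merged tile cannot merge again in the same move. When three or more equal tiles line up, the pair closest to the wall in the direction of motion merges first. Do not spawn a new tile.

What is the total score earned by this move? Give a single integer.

Answer: 132

Derivation:
Slide left:
row 0: [64, 32, 0, 4] -> [64, 32, 4, 0]  score +0 (running 0)
row 1: [16, 2, 0, 2] -> [16, 4, 0, 0]  score +4 (running 4)
row 2: [64, 64, 16, 4] -> [128, 16, 4, 0]  score +128 (running 132)
row 3: [4, 32, 64, 0] -> [4, 32, 64, 0]  score +0 (running 132)
Board after move:
 64  32   4   0
 16   4   0   0
128  16   4   0
  4  32  64   0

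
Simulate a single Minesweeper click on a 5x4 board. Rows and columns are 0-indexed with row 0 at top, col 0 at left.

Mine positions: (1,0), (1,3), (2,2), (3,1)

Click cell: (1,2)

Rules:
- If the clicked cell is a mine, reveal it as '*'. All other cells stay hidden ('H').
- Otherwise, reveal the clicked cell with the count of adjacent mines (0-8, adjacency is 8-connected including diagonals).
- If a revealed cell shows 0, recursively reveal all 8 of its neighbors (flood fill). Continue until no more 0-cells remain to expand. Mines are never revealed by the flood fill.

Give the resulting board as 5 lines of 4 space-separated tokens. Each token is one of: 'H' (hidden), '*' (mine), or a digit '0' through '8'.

H H H H
H H 2 H
H H H H
H H H H
H H H H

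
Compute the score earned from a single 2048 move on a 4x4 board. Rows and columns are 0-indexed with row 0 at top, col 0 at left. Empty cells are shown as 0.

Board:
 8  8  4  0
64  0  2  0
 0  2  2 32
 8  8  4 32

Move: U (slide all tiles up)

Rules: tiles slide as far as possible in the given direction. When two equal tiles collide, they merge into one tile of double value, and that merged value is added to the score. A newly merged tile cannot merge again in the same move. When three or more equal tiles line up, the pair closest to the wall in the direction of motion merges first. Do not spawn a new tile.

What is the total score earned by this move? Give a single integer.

Slide up:
col 0: [8, 64, 0, 8] -> [8, 64, 8, 0]  score +0 (running 0)
col 1: [8, 0, 2, 8] -> [8, 2, 8, 0]  score +0 (running 0)
col 2: [4, 2, 2, 4] -> [4, 4, 4, 0]  score +4 (running 4)
col 3: [0, 0, 32, 32] -> [64, 0, 0, 0]  score +64 (running 68)
Board after move:
 8  8  4 64
64  2  4  0
 8  8  4  0
 0  0  0  0

Answer: 68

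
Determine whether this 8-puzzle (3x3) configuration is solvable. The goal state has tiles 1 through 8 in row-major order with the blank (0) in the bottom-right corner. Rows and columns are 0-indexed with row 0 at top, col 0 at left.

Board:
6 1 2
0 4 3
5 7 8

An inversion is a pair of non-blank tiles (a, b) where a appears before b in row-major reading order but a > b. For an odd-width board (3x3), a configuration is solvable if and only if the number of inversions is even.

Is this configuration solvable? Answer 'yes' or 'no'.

Inversions (pairs i<j in row-major order where tile[i] > tile[j] > 0): 6
6 is even, so the puzzle is solvable.

Answer: yes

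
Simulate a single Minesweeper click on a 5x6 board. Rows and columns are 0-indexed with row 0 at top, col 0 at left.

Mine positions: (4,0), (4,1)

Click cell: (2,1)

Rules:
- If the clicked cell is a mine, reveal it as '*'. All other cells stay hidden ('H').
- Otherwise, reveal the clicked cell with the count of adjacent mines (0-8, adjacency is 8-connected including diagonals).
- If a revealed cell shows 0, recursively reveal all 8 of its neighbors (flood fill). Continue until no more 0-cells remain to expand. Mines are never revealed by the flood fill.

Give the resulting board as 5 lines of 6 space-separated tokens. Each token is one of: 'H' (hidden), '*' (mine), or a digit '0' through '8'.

0 0 0 0 0 0
0 0 0 0 0 0
0 0 0 0 0 0
2 2 1 0 0 0
H H 1 0 0 0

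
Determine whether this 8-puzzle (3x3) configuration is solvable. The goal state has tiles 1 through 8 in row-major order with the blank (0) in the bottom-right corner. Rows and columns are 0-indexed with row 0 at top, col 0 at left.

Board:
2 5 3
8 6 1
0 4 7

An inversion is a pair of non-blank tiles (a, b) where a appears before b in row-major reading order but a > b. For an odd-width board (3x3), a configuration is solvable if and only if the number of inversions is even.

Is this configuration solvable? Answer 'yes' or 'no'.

Inversions (pairs i<j in row-major order where tile[i] > tile[j] > 0): 11
11 is odd, so the puzzle is not solvable.

Answer: no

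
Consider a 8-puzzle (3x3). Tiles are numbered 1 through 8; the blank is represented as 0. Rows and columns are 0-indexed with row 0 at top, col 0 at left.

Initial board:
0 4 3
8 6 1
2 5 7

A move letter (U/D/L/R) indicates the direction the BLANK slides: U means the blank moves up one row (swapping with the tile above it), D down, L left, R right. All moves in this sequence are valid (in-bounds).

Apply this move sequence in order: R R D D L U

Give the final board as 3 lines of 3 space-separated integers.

After move 1 (R):
4 0 3
8 6 1
2 5 7

After move 2 (R):
4 3 0
8 6 1
2 5 7

After move 3 (D):
4 3 1
8 6 0
2 5 7

After move 4 (D):
4 3 1
8 6 7
2 5 0

After move 5 (L):
4 3 1
8 6 7
2 0 5

After move 6 (U):
4 3 1
8 0 7
2 6 5

Answer: 4 3 1
8 0 7
2 6 5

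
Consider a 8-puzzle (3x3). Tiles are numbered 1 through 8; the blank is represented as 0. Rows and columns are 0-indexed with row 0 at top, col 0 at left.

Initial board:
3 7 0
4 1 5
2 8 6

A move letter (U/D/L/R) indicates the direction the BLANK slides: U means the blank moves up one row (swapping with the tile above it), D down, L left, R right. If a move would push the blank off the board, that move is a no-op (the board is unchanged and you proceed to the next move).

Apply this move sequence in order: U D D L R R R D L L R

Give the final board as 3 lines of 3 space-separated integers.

Answer: 3 7 5
4 1 6
2 0 8

Derivation:
After move 1 (U):
3 7 0
4 1 5
2 8 6

After move 2 (D):
3 7 5
4 1 0
2 8 6

After move 3 (D):
3 7 5
4 1 6
2 8 0

After move 4 (L):
3 7 5
4 1 6
2 0 8

After move 5 (R):
3 7 5
4 1 6
2 8 0

After move 6 (R):
3 7 5
4 1 6
2 8 0

After move 7 (R):
3 7 5
4 1 6
2 8 0

After move 8 (D):
3 7 5
4 1 6
2 8 0

After move 9 (L):
3 7 5
4 1 6
2 0 8

After move 10 (L):
3 7 5
4 1 6
0 2 8

After move 11 (R):
3 7 5
4 1 6
2 0 8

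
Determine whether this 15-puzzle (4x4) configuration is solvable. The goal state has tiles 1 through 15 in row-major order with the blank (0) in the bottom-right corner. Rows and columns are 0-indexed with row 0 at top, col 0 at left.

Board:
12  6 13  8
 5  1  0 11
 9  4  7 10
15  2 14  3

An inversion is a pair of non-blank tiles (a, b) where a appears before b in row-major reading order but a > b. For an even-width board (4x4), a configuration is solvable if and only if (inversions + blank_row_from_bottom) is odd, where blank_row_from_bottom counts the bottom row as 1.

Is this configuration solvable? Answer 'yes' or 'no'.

Inversions: 56
Blank is in row 1 (0-indexed from top), which is row 3 counting from the bottom (bottom = 1).
56 + 3 = 59, which is odd, so the puzzle is solvable.

Answer: yes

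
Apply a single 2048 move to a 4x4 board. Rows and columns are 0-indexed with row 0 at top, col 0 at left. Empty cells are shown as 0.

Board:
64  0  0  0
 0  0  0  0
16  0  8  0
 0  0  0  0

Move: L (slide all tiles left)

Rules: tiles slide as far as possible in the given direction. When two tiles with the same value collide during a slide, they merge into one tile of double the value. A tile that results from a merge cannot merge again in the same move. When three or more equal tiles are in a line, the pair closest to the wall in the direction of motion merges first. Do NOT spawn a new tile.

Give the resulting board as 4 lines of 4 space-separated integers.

Answer: 64  0  0  0
 0  0  0  0
16  8  0  0
 0  0  0  0

Derivation:
Slide left:
row 0: [64, 0, 0, 0] -> [64, 0, 0, 0]
row 1: [0, 0, 0, 0] -> [0, 0, 0, 0]
row 2: [16, 0, 8, 0] -> [16, 8, 0, 0]
row 3: [0, 0, 0, 0] -> [0, 0, 0, 0]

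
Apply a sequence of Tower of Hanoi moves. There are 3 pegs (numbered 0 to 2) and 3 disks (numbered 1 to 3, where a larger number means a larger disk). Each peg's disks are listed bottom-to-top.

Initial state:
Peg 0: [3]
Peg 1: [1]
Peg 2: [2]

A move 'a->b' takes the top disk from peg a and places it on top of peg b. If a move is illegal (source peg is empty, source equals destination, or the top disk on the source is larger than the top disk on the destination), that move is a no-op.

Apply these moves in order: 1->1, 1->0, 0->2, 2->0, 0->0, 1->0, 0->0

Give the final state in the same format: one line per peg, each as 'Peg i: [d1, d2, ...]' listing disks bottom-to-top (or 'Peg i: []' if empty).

Answer: Peg 0: [3, 1]
Peg 1: []
Peg 2: [2]

Derivation:
After move 1 (1->1):
Peg 0: [3]
Peg 1: [1]
Peg 2: [2]

After move 2 (1->0):
Peg 0: [3, 1]
Peg 1: []
Peg 2: [2]

After move 3 (0->2):
Peg 0: [3]
Peg 1: []
Peg 2: [2, 1]

After move 4 (2->0):
Peg 0: [3, 1]
Peg 1: []
Peg 2: [2]

After move 5 (0->0):
Peg 0: [3, 1]
Peg 1: []
Peg 2: [2]

After move 6 (1->0):
Peg 0: [3, 1]
Peg 1: []
Peg 2: [2]

After move 7 (0->0):
Peg 0: [3, 1]
Peg 1: []
Peg 2: [2]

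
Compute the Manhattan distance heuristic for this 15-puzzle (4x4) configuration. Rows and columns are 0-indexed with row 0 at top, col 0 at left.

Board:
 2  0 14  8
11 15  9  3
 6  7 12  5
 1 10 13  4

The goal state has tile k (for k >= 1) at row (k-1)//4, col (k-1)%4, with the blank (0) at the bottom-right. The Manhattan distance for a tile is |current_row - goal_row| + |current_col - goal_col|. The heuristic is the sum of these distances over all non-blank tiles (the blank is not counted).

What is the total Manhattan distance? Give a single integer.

Answer: 35

Derivation:
Tile 2: at (0,0), goal (0,1), distance |0-0|+|0-1| = 1
Tile 14: at (0,2), goal (3,1), distance |0-3|+|2-1| = 4
Tile 8: at (0,3), goal (1,3), distance |0-1|+|3-3| = 1
Tile 11: at (1,0), goal (2,2), distance |1-2|+|0-2| = 3
Tile 15: at (1,1), goal (3,2), distance |1-3|+|1-2| = 3
Tile 9: at (1,2), goal (2,0), distance |1-2|+|2-0| = 3
Tile 3: at (1,3), goal (0,2), distance |1-0|+|3-2| = 2
Tile 6: at (2,0), goal (1,1), distance |2-1|+|0-1| = 2
Tile 7: at (2,1), goal (1,2), distance |2-1|+|1-2| = 2
Tile 12: at (2,2), goal (2,3), distance |2-2|+|2-3| = 1
Tile 5: at (2,3), goal (1,0), distance |2-1|+|3-0| = 4
Tile 1: at (3,0), goal (0,0), distance |3-0|+|0-0| = 3
Tile 10: at (3,1), goal (2,1), distance |3-2|+|1-1| = 1
Tile 13: at (3,2), goal (3,0), distance |3-3|+|2-0| = 2
Tile 4: at (3,3), goal (0,3), distance |3-0|+|3-3| = 3
Sum: 1 + 4 + 1 + 3 + 3 + 3 + 2 + 2 + 2 + 1 + 4 + 3 + 1 + 2 + 3 = 35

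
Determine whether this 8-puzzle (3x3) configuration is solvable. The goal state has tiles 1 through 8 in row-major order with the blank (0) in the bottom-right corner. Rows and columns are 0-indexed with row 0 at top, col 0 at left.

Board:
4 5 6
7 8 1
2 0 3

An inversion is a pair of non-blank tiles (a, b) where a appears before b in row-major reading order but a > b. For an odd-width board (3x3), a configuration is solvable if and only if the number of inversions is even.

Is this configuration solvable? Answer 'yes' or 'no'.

Answer: no

Derivation:
Inversions (pairs i<j in row-major order where tile[i] > tile[j] > 0): 15
15 is odd, so the puzzle is not solvable.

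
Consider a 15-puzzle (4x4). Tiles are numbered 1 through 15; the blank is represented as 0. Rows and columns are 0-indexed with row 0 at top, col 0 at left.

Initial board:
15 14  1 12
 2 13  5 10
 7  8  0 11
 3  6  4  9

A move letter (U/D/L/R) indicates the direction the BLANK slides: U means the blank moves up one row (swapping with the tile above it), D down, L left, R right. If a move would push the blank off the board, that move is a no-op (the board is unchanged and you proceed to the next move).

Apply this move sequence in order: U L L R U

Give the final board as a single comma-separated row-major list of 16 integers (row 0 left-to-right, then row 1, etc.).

After move 1 (U):
15 14  1 12
 2 13  0 10
 7  8  5 11
 3  6  4  9

After move 2 (L):
15 14  1 12
 2  0 13 10
 7  8  5 11
 3  6  4  9

After move 3 (L):
15 14  1 12
 0  2 13 10
 7  8  5 11
 3  6  4  9

After move 4 (R):
15 14  1 12
 2  0 13 10
 7  8  5 11
 3  6  4  9

After move 5 (U):
15  0  1 12
 2 14 13 10
 7  8  5 11
 3  6  4  9

Answer: 15, 0, 1, 12, 2, 14, 13, 10, 7, 8, 5, 11, 3, 6, 4, 9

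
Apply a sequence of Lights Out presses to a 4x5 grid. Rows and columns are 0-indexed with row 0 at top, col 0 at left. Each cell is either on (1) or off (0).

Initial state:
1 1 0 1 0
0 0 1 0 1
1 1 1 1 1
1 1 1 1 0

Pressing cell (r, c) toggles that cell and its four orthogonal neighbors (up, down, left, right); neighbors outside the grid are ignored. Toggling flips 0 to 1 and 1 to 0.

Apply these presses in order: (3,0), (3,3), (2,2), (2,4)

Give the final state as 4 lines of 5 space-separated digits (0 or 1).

After press 1 at (3,0):
1 1 0 1 0
0 0 1 0 1
0 1 1 1 1
0 0 1 1 0

After press 2 at (3,3):
1 1 0 1 0
0 0 1 0 1
0 1 1 0 1
0 0 0 0 1

After press 3 at (2,2):
1 1 0 1 0
0 0 0 0 1
0 0 0 1 1
0 0 1 0 1

After press 4 at (2,4):
1 1 0 1 0
0 0 0 0 0
0 0 0 0 0
0 0 1 0 0

Answer: 1 1 0 1 0
0 0 0 0 0
0 0 0 0 0
0 0 1 0 0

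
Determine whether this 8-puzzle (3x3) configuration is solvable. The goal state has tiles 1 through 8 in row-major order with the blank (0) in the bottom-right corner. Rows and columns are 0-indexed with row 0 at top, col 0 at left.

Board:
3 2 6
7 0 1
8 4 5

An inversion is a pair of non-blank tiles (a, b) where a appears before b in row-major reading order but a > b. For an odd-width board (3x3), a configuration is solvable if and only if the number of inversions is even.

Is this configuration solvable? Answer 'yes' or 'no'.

Inversions (pairs i<j in row-major order where tile[i] > tile[j] > 0): 11
11 is odd, so the puzzle is not solvable.

Answer: no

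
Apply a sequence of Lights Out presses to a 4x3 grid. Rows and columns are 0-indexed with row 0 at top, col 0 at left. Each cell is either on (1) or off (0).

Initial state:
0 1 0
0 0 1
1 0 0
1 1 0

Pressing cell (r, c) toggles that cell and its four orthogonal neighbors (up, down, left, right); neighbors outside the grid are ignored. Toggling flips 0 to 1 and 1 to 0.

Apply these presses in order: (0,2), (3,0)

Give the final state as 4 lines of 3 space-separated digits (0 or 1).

After press 1 at (0,2):
0 0 1
0 0 0
1 0 0
1 1 0

After press 2 at (3,0):
0 0 1
0 0 0
0 0 0
0 0 0

Answer: 0 0 1
0 0 0
0 0 0
0 0 0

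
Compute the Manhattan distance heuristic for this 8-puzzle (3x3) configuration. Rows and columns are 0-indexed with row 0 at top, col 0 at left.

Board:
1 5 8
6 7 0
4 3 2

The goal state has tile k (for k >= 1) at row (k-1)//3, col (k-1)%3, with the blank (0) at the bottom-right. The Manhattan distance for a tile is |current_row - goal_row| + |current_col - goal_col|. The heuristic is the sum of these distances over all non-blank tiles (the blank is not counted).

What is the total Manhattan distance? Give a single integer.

Answer: 15

Derivation:
Tile 1: (0,0)->(0,0) = 0
Tile 5: (0,1)->(1,1) = 1
Tile 8: (0,2)->(2,1) = 3
Tile 6: (1,0)->(1,2) = 2
Tile 7: (1,1)->(2,0) = 2
Tile 4: (2,0)->(1,0) = 1
Tile 3: (2,1)->(0,2) = 3
Tile 2: (2,2)->(0,1) = 3
Sum: 0 + 1 + 3 + 2 + 2 + 1 + 3 + 3 = 15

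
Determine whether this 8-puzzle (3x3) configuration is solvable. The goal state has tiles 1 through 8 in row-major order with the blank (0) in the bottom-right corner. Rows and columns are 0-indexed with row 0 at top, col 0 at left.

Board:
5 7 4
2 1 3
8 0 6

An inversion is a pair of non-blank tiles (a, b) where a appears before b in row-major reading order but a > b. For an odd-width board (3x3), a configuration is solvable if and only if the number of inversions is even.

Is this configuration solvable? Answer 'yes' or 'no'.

Answer: yes

Derivation:
Inversions (pairs i<j in row-major order where tile[i] > tile[j] > 0): 14
14 is even, so the puzzle is solvable.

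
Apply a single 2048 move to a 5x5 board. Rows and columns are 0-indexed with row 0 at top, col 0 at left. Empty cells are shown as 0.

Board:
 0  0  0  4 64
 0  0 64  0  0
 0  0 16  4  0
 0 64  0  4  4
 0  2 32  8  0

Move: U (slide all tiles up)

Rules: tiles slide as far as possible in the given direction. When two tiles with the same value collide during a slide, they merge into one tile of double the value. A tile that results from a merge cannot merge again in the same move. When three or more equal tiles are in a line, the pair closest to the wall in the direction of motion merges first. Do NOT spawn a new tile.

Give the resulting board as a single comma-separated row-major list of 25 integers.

Answer: 0, 64, 64, 8, 64, 0, 2, 16, 4, 4, 0, 0, 32, 8, 0, 0, 0, 0, 0, 0, 0, 0, 0, 0, 0

Derivation:
Slide up:
col 0: [0, 0, 0, 0, 0] -> [0, 0, 0, 0, 0]
col 1: [0, 0, 0, 64, 2] -> [64, 2, 0, 0, 0]
col 2: [0, 64, 16, 0, 32] -> [64, 16, 32, 0, 0]
col 3: [4, 0, 4, 4, 8] -> [8, 4, 8, 0, 0]
col 4: [64, 0, 0, 4, 0] -> [64, 4, 0, 0, 0]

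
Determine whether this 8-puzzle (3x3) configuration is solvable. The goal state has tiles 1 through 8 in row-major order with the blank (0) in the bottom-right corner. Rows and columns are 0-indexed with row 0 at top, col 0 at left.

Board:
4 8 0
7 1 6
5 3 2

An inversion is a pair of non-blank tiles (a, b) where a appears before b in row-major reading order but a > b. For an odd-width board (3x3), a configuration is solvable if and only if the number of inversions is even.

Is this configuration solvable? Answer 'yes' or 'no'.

Inversions (pairs i<j in row-major order where tile[i] > tile[j] > 0): 20
20 is even, so the puzzle is solvable.

Answer: yes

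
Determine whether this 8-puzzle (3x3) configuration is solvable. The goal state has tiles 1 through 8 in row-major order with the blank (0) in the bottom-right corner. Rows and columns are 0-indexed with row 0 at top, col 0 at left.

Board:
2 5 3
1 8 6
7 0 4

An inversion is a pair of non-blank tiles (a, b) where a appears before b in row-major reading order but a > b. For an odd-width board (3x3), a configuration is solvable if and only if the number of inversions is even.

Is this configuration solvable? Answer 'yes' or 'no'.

Inversions (pairs i<j in row-major order where tile[i] > tile[j] > 0): 10
10 is even, so the puzzle is solvable.

Answer: yes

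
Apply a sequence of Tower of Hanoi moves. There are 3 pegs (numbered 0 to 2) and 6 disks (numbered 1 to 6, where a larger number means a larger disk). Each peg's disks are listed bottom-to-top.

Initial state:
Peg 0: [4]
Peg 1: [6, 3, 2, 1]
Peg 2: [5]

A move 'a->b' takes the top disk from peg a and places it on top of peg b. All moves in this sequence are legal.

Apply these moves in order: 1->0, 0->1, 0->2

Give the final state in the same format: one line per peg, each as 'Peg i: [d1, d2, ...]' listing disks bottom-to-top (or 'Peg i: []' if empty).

After move 1 (1->0):
Peg 0: [4, 1]
Peg 1: [6, 3, 2]
Peg 2: [5]

After move 2 (0->1):
Peg 0: [4]
Peg 1: [6, 3, 2, 1]
Peg 2: [5]

After move 3 (0->2):
Peg 0: []
Peg 1: [6, 3, 2, 1]
Peg 2: [5, 4]

Answer: Peg 0: []
Peg 1: [6, 3, 2, 1]
Peg 2: [5, 4]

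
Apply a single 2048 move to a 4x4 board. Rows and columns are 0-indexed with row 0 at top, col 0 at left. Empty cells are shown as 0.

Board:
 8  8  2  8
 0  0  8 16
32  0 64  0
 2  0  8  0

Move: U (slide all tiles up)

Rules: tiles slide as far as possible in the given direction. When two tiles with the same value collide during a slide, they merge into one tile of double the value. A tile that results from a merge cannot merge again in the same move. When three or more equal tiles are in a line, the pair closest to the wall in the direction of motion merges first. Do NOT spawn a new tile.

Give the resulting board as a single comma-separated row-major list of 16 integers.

Answer: 8, 8, 2, 8, 32, 0, 8, 16, 2, 0, 64, 0, 0, 0, 8, 0

Derivation:
Slide up:
col 0: [8, 0, 32, 2] -> [8, 32, 2, 0]
col 1: [8, 0, 0, 0] -> [8, 0, 0, 0]
col 2: [2, 8, 64, 8] -> [2, 8, 64, 8]
col 3: [8, 16, 0, 0] -> [8, 16, 0, 0]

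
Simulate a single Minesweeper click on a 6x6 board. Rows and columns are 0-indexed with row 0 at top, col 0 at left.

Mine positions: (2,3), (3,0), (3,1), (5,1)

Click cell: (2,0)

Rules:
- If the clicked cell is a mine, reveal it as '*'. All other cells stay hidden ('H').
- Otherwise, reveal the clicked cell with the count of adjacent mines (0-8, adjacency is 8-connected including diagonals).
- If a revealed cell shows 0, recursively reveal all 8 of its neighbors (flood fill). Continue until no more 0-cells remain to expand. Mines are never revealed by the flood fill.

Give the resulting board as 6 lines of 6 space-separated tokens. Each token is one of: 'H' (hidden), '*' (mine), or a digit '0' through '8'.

H H H H H H
H H H H H H
2 H H H H H
H H H H H H
H H H H H H
H H H H H H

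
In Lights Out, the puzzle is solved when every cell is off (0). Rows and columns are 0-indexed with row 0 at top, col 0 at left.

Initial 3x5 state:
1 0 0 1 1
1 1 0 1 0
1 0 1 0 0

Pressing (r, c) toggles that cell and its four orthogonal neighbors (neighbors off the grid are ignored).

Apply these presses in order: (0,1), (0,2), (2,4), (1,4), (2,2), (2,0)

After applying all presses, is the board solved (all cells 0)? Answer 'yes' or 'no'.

After press 1 at (0,1):
0 1 1 1 1
1 0 0 1 0
1 0 1 0 0

After press 2 at (0,2):
0 0 0 0 1
1 0 1 1 0
1 0 1 0 0

After press 3 at (2,4):
0 0 0 0 1
1 0 1 1 1
1 0 1 1 1

After press 4 at (1,4):
0 0 0 0 0
1 0 1 0 0
1 0 1 1 0

After press 5 at (2,2):
0 0 0 0 0
1 0 0 0 0
1 1 0 0 0

After press 6 at (2,0):
0 0 0 0 0
0 0 0 0 0
0 0 0 0 0

Lights still on: 0

Answer: yes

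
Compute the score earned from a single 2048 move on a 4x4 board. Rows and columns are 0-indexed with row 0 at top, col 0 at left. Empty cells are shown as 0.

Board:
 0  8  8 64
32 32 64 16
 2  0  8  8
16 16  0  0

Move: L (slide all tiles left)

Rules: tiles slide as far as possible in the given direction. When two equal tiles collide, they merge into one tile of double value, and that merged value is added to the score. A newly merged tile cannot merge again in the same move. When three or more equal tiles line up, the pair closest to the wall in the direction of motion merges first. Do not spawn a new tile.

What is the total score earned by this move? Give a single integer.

Slide left:
row 0: [0, 8, 8, 64] -> [16, 64, 0, 0]  score +16 (running 16)
row 1: [32, 32, 64, 16] -> [64, 64, 16, 0]  score +64 (running 80)
row 2: [2, 0, 8, 8] -> [2, 16, 0, 0]  score +16 (running 96)
row 3: [16, 16, 0, 0] -> [32, 0, 0, 0]  score +32 (running 128)
Board after move:
16 64  0  0
64 64 16  0
 2 16  0  0
32  0  0  0

Answer: 128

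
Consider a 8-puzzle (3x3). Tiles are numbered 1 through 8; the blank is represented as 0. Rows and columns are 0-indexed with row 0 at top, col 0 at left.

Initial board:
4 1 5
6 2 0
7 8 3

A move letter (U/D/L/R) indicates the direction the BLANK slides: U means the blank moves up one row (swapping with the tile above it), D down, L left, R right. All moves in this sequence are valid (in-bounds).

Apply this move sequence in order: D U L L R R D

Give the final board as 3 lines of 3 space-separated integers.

Answer: 4 1 5
6 2 3
7 8 0

Derivation:
After move 1 (D):
4 1 5
6 2 3
7 8 0

After move 2 (U):
4 1 5
6 2 0
7 8 3

After move 3 (L):
4 1 5
6 0 2
7 8 3

After move 4 (L):
4 1 5
0 6 2
7 8 3

After move 5 (R):
4 1 5
6 0 2
7 8 3

After move 6 (R):
4 1 5
6 2 0
7 8 3

After move 7 (D):
4 1 5
6 2 3
7 8 0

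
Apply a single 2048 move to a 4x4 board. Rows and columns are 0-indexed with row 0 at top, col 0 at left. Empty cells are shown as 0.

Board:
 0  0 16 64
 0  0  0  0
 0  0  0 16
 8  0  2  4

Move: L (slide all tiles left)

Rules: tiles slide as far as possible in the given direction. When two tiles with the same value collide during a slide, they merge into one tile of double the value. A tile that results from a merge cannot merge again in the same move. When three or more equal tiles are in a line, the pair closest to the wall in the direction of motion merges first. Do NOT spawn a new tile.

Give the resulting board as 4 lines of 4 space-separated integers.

Answer: 16 64  0  0
 0  0  0  0
16  0  0  0
 8  2  4  0

Derivation:
Slide left:
row 0: [0, 0, 16, 64] -> [16, 64, 0, 0]
row 1: [0, 0, 0, 0] -> [0, 0, 0, 0]
row 2: [0, 0, 0, 16] -> [16, 0, 0, 0]
row 3: [8, 0, 2, 4] -> [8, 2, 4, 0]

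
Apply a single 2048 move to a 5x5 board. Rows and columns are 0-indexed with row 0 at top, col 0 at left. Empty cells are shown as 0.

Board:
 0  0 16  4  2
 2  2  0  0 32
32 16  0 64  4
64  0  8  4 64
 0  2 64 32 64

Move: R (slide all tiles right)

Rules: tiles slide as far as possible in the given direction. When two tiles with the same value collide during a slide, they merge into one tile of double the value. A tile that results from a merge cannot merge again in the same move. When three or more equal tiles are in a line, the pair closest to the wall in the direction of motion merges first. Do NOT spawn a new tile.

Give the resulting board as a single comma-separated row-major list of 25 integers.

Slide right:
row 0: [0, 0, 16, 4, 2] -> [0, 0, 16, 4, 2]
row 1: [2, 2, 0, 0, 32] -> [0, 0, 0, 4, 32]
row 2: [32, 16, 0, 64, 4] -> [0, 32, 16, 64, 4]
row 3: [64, 0, 8, 4, 64] -> [0, 64, 8, 4, 64]
row 4: [0, 2, 64, 32, 64] -> [0, 2, 64, 32, 64]

Answer: 0, 0, 16, 4, 2, 0, 0, 0, 4, 32, 0, 32, 16, 64, 4, 0, 64, 8, 4, 64, 0, 2, 64, 32, 64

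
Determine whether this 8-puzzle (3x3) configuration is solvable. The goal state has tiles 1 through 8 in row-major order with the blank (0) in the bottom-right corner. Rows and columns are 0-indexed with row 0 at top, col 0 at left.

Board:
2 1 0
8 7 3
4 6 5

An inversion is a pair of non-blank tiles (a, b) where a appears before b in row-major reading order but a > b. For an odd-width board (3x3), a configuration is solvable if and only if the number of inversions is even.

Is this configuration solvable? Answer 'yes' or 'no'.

Inversions (pairs i<j in row-major order where tile[i] > tile[j] > 0): 11
11 is odd, so the puzzle is not solvable.

Answer: no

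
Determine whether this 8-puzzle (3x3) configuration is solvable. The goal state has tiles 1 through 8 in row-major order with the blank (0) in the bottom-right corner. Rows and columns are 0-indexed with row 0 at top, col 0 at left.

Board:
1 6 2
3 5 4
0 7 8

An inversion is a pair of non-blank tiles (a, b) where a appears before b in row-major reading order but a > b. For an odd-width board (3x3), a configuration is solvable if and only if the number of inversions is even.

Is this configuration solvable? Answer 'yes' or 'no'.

Answer: no

Derivation:
Inversions (pairs i<j in row-major order where tile[i] > tile[j] > 0): 5
5 is odd, so the puzzle is not solvable.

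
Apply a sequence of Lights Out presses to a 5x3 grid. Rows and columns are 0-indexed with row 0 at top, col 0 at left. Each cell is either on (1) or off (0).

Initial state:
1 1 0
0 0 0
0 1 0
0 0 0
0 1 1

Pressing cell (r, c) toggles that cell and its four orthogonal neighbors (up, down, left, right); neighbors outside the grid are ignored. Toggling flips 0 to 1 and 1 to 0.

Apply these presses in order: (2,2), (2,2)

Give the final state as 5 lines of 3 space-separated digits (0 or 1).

After press 1 at (2,2):
1 1 0
0 0 1
0 0 1
0 0 1
0 1 1

After press 2 at (2,2):
1 1 0
0 0 0
0 1 0
0 0 0
0 1 1

Answer: 1 1 0
0 0 0
0 1 0
0 0 0
0 1 1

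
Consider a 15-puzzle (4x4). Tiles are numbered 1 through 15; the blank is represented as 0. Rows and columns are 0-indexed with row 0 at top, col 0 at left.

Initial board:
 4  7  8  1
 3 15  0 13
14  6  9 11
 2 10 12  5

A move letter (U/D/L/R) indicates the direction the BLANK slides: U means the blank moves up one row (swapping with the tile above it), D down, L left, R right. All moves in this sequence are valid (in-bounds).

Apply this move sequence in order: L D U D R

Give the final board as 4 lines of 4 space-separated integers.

After move 1 (L):
 4  7  8  1
 3  0 15 13
14  6  9 11
 2 10 12  5

After move 2 (D):
 4  7  8  1
 3  6 15 13
14  0  9 11
 2 10 12  5

After move 3 (U):
 4  7  8  1
 3  0 15 13
14  6  9 11
 2 10 12  5

After move 4 (D):
 4  7  8  1
 3  6 15 13
14  0  9 11
 2 10 12  5

After move 5 (R):
 4  7  8  1
 3  6 15 13
14  9  0 11
 2 10 12  5

Answer:  4  7  8  1
 3  6 15 13
14  9  0 11
 2 10 12  5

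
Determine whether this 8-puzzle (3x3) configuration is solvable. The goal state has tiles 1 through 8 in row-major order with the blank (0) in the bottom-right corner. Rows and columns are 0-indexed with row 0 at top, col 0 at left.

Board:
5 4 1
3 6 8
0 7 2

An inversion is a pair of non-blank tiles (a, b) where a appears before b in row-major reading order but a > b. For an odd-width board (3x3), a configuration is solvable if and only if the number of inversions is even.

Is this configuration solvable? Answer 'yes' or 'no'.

Answer: yes

Derivation:
Inversions (pairs i<j in row-major order where tile[i] > tile[j] > 0): 12
12 is even, so the puzzle is solvable.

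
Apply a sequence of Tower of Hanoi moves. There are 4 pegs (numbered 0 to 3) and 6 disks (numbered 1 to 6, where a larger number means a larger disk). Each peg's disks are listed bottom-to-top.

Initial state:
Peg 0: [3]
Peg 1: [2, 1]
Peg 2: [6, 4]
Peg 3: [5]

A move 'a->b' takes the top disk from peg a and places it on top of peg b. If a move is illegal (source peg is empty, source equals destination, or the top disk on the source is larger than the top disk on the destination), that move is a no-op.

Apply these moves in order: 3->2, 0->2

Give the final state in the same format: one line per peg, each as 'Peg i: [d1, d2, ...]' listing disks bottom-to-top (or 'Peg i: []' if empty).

Answer: Peg 0: []
Peg 1: [2, 1]
Peg 2: [6, 4, 3]
Peg 3: [5]

Derivation:
After move 1 (3->2):
Peg 0: [3]
Peg 1: [2, 1]
Peg 2: [6, 4]
Peg 3: [5]

After move 2 (0->2):
Peg 0: []
Peg 1: [2, 1]
Peg 2: [6, 4, 3]
Peg 3: [5]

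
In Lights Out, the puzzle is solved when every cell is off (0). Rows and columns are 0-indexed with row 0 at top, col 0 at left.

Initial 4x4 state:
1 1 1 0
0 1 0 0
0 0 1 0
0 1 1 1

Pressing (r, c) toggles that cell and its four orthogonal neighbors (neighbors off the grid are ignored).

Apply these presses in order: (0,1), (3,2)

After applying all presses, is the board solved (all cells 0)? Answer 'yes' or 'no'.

Answer: yes

Derivation:
After press 1 at (0,1):
0 0 0 0
0 0 0 0
0 0 1 0
0 1 1 1

After press 2 at (3,2):
0 0 0 0
0 0 0 0
0 0 0 0
0 0 0 0

Lights still on: 0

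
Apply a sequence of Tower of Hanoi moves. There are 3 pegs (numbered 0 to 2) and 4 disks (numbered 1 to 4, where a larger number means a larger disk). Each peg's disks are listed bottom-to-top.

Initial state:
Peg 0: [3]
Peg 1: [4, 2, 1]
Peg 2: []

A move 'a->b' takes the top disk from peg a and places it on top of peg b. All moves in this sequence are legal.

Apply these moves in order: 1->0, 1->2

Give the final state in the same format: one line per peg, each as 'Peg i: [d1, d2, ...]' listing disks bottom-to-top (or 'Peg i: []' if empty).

Answer: Peg 0: [3, 1]
Peg 1: [4]
Peg 2: [2]

Derivation:
After move 1 (1->0):
Peg 0: [3, 1]
Peg 1: [4, 2]
Peg 2: []

After move 2 (1->2):
Peg 0: [3, 1]
Peg 1: [4]
Peg 2: [2]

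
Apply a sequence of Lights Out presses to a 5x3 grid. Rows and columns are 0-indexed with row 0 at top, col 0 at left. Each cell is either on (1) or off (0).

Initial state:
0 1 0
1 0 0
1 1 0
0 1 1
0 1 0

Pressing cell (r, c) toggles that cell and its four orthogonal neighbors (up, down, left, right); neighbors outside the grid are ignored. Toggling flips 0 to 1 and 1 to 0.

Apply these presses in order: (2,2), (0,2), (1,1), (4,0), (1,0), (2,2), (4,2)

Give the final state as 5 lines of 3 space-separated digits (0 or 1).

After press 1 at (2,2):
0 1 0
1 0 1
1 0 1
0 1 0
0 1 0

After press 2 at (0,2):
0 0 1
1 0 0
1 0 1
0 1 0
0 1 0

After press 3 at (1,1):
0 1 1
0 1 1
1 1 1
0 1 0
0 1 0

After press 4 at (4,0):
0 1 1
0 1 1
1 1 1
1 1 0
1 0 0

After press 5 at (1,0):
1 1 1
1 0 1
0 1 1
1 1 0
1 0 0

After press 6 at (2,2):
1 1 1
1 0 0
0 0 0
1 1 1
1 0 0

After press 7 at (4,2):
1 1 1
1 0 0
0 0 0
1 1 0
1 1 1

Answer: 1 1 1
1 0 0
0 0 0
1 1 0
1 1 1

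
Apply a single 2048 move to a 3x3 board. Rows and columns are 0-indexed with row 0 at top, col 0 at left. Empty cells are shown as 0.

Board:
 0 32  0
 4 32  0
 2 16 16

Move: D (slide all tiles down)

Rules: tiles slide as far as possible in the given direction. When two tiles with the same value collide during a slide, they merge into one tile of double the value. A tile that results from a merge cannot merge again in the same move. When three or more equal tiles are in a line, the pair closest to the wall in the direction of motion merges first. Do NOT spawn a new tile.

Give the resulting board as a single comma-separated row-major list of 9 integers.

Answer: 0, 0, 0, 4, 64, 0, 2, 16, 16

Derivation:
Slide down:
col 0: [0, 4, 2] -> [0, 4, 2]
col 1: [32, 32, 16] -> [0, 64, 16]
col 2: [0, 0, 16] -> [0, 0, 16]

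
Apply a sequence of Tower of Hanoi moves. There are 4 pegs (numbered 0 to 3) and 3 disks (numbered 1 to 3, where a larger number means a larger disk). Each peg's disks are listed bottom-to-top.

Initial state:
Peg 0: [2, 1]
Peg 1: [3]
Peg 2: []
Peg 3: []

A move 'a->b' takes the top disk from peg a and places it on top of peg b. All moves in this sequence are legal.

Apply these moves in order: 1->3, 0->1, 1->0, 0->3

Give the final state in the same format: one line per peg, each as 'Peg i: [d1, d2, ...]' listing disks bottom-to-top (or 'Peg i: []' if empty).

After move 1 (1->3):
Peg 0: [2, 1]
Peg 1: []
Peg 2: []
Peg 3: [3]

After move 2 (0->1):
Peg 0: [2]
Peg 1: [1]
Peg 2: []
Peg 3: [3]

After move 3 (1->0):
Peg 0: [2, 1]
Peg 1: []
Peg 2: []
Peg 3: [3]

After move 4 (0->3):
Peg 0: [2]
Peg 1: []
Peg 2: []
Peg 3: [3, 1]

Answer: Peg 0: [2]
Peg 1: []
Peg 2: []
Peg 3: [3, 1]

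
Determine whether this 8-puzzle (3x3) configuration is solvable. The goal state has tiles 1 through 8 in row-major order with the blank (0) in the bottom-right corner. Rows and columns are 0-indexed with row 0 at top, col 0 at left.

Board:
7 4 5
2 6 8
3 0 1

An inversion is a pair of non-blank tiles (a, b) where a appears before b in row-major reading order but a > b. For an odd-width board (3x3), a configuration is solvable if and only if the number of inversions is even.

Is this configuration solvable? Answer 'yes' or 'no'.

Inversions (pairs i<j in row-major order where tile[i] > tile[j] > 0): 18
18 is even, so the puzzle is solvable.

Answer: yes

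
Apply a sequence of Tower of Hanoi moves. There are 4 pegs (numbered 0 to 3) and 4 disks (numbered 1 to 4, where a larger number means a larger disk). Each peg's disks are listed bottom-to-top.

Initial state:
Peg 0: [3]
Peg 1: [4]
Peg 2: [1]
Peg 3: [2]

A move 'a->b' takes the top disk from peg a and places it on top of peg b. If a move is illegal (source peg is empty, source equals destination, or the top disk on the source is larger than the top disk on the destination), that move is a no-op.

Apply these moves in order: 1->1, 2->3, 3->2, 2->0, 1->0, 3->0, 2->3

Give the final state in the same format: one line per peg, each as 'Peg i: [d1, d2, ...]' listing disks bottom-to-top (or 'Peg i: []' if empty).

Answer: Peg 0: [3, 1]
Peg 1: [4]
Peg 2: []
Peg 3: [2]

Derivation:
After move 1 (1->1):
Peg 0: [3]
Peg 1: [4]
Peg 2: [1]
Peg 3: [2]

After move 2 (2->3):
Peg 0: [3]
Peg 1: [4]
Peg 2: []
Peg 3: [2, 1]

After move 3 (3->2):
Peg 0: [3]
Peg 1: [4]
Peg 2: [1]
Peg 3: [2]

After move 4 (2->0):
Peg 0: [3, 1]
Peg 1: [4]
Peg 2: []
Peg 3: [2]

After move 5 (1->0):
Peg 0: [3, 1]
Peg 1: [4]
Peg 2: []
Peg 3: [2]

After move 6 (3->0):
Peg 0: [3, 1]
Peg 1: [4]
Peg 2: []
Peg 3: [2]

After move 7 (2->3):
Peg 0: [3, 1]
Peg 1: [4]
Peg 2: []
Peg 3: [2]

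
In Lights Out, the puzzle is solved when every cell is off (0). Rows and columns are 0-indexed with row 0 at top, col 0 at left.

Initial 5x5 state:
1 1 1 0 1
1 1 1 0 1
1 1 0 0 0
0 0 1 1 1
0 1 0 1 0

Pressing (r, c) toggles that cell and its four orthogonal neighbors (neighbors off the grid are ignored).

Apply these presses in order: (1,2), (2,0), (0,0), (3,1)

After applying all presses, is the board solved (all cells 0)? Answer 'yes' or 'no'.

After press 1 at (1,2):
1 1 0 0 1
1 0 0 1 1
1 1 1 0 0
0 0 1 1 1
0 1 0 1 0

After press 2 at (2,0):
1 1 0 0 1
0 0 0 1 1
0 0 1 0 0
1 0 1 1 1
0 1 0 1 0

After press 3 at (0,0):
0 0 0 0 1
1 0 0 1 1
0 0 1 0 0
1 0 1 1 1
0 1 0 1 0

After press 4 at (3,1):
0 0 0 0 1
1 0 0 1 1
0 1 1 0 0
0 1 0 1 1
0 0 0 1 0

Lights still on: 10

Answer: no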